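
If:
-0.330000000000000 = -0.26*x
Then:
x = 1.27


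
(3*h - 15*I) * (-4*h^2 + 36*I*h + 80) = -12*h^3 + 168*I*h^2 + 780*h - 1200*I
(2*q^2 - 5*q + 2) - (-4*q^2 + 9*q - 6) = 6*q^2 - 14*q + 8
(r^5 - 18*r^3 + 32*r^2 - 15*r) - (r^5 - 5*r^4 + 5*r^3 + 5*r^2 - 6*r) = 5*r^4 - 23*r^3 + 27*r^2 - 9*r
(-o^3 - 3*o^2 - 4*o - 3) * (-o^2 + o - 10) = o^5 + 2*o^4 + 11*o^3 + 29*o^2 + 37*o + 30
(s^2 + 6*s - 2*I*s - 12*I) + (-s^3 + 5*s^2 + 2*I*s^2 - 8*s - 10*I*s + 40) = -s^3 + 6*s^2 + 2*I*s^2 - 2*s - 12*I*s + 40 - 12*I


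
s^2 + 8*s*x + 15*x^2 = (s + 3*x)*(s + 5*x)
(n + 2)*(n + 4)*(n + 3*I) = n^3 + 6*n^2 + 3*I*n^2 + 8*n + 18*I*n + 24*I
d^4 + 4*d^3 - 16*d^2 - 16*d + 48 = (d - 2)^2*(d + 2)*(d + 6)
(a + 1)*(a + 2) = a^2 + 3*a + 2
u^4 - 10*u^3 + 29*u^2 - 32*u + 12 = (u - 6)*(u - 2)*(u - 1)^2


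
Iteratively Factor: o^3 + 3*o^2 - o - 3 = (o - 1)*(o^2 + 4*o + 3) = (o - 1)*(o + 1)*(o + 3)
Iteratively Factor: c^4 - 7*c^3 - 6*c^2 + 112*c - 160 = (c + 4)*(c^3 - 11*c^2 + 38*c - 40) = (c - 2)*(c + 4)*(c^2 - 9*c + 20) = (c - 5)*(c - 2)*(c + 4)*(c - 4)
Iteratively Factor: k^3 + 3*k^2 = (k)*(k^2 + 3*k) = k*(k + 3)*(k)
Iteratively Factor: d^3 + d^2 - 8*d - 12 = (d + 2)*(d^2 - d - 6) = (d - 3)*(d + 2)*(d + 2)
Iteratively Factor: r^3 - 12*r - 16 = (r + 2)*(r^2 - 2*r - 8) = (r + 2)^2*(r - 4)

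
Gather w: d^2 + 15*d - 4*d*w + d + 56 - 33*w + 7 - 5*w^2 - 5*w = d^2 + 16*d - 5*w^2 + w*(-4*d - 38) + 63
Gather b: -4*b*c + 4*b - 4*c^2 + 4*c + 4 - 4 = b*(4 - 4*c) - 4*c^2 + 4*c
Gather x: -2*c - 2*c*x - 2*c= -2*c*x - 4*c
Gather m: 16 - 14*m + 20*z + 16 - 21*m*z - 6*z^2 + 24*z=m*(-21*z - 14) - 6*z^2 + 44*z + 32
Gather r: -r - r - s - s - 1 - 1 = -2*r - 2*s - 2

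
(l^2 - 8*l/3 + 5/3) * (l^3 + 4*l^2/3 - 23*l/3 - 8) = l^5 - 4*l^4/3 - 86*l^3/9 + 44*l^2/3 + 77*l/9 - 40/3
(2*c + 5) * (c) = 2*c^2 + 5*c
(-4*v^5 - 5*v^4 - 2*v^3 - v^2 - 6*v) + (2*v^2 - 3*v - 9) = -4*v^5 - 5*v^4 - 2*v^3 + v^2 - 9*v - 9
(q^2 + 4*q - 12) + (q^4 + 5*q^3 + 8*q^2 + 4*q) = q^4 + 5*q^3 + 9*q^2 + 8*q - 12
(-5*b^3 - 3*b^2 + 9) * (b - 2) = -5*b^4 + 7*b^3 + 6*b^2 + 9*b - 18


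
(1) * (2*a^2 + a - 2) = 2*a^2 + a - 2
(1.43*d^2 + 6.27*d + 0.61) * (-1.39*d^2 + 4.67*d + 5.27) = -1.9877*d^4 - 2.0372*d^3 + 35.9691*d^2 + 35.8916*d + 3.2147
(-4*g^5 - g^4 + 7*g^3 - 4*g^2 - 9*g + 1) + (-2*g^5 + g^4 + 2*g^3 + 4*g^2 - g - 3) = -6*g^5 + 9*g^3 - 10*g - 2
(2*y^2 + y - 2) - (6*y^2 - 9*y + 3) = -4*y^2 + 10*y - 5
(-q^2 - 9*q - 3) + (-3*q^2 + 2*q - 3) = -4*q^2 - 7*q - 6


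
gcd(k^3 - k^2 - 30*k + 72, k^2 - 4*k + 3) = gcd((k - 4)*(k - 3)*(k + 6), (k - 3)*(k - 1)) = k - 3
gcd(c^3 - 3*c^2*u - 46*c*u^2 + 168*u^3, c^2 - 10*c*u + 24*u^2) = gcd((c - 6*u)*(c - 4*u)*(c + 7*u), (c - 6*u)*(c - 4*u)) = c^2 - 10*c*u + 24*u^2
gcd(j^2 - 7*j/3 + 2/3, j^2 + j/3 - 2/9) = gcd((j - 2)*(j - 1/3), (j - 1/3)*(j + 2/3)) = j - 1/3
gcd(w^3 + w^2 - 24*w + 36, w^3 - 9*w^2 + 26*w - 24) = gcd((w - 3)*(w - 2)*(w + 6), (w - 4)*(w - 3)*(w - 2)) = w^2 - 5*w + 6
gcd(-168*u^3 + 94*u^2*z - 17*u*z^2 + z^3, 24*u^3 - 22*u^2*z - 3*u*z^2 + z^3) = -6*u + z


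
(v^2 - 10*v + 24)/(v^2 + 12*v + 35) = (v^2 - 10*v + 24)/(v^2 + 12*v + 35)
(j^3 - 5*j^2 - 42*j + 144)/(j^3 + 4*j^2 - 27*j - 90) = (j^2 - 11*j + 24)/(j^2 - 2*j - 15)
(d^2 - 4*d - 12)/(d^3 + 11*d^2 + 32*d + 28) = (d - 6)/(d^2 + 9*d + 14)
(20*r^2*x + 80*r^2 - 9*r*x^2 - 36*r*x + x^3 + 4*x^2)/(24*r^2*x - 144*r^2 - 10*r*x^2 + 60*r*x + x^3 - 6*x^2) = (-5*r*x - 20*r + x^2 + 4*x)/(-6*r*x + 36*r + x^2 - 6*x)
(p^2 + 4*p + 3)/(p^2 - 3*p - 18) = (p + 1)/(p - 6)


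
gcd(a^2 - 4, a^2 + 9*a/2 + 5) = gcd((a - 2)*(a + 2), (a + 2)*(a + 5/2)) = a + 2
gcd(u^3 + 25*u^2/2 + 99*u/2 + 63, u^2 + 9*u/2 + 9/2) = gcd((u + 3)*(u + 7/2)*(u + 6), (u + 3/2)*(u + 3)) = u + 3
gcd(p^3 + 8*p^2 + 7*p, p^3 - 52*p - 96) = 1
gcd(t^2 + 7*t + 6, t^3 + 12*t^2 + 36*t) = t + 6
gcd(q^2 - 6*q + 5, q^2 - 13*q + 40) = q - 5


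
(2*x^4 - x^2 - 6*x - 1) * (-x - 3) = -2*x^5 - 6*x^4 + x^3 + 9*x^2 + 19*x + 3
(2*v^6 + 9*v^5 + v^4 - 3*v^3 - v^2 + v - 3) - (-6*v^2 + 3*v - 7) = 2*v^6 + 9*v^5 + v^4 - 3*v^3 + 5*v^2 - 2*v + 4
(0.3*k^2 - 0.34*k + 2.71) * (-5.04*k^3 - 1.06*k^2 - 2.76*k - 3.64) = -1.512*k^5 + 1.3956*k^4 - 14.126*k^3 - 3.0262*k^2 - 6.242*k - 9.8644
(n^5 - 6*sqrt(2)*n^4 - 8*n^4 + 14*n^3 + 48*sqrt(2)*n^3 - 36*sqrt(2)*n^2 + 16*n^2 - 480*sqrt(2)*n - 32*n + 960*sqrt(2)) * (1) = n^5 - 6*sqrt(2)*n^4 - 8*n^4 + 14*n^3 + 48*sqrt(2)*n^3 - 36*sqrt(2)*n^2 + 16*n^2 - 480*sqrt(2)*n - 32*n + 960*sqrt(2)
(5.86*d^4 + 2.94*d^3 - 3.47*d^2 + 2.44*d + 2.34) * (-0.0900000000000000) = -0.5274*d^4 - 0.2646*d^3 + 0.3123*d^2 - 0.2196*d - 0.2106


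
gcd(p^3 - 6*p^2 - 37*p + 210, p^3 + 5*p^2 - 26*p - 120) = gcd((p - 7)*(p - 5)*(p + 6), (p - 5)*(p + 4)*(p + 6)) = p^2 + p - 30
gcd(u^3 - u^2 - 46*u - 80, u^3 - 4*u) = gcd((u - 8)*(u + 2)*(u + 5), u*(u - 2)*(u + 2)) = u + 2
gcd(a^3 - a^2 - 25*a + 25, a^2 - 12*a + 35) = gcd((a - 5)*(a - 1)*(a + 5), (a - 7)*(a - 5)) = a - 5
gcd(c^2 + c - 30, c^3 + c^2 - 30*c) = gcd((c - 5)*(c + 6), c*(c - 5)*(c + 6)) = c^2 + c - 30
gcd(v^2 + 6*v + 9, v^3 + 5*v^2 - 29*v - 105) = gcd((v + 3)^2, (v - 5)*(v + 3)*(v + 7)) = v + 3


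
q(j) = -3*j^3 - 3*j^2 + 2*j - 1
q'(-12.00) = -1222.00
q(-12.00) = 4727.00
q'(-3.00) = -61.00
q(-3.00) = 47.00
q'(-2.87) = -54.91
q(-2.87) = 39.47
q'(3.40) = -122.44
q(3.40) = -146.79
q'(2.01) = -46.42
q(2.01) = -33.46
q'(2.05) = -48.12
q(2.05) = -35.35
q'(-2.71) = -47.84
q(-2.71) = 31.26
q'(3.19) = -108.72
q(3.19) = -122.53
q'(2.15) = -52.50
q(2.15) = -40.38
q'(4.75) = -229.56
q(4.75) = -380.70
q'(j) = -9*j^2 - 6*j + 2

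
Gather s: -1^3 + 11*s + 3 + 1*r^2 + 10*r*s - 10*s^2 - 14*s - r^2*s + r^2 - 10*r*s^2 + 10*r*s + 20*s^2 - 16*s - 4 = 2*r^2 + s^2*(10 - 10*r) + s*(-r^2 + 20*r - 19) - 2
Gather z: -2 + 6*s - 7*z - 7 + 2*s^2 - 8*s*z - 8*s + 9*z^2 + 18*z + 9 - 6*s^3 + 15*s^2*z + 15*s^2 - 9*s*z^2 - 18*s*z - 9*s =-6*s^3 + 17*s^2 - 11*s + z^2*(9 - 9*s) + z*(15*s^2 - 26*s + 11)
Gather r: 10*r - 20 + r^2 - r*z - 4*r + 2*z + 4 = r^2 + r*(6 - z) + 2*z - 16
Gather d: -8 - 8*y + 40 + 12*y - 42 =4*y - 10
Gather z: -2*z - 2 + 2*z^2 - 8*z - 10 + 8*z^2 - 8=10*z^2 - 10*z - 20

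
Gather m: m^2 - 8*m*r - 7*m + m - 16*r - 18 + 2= m^2 + m*(-8*r - 6) - 16*r - 16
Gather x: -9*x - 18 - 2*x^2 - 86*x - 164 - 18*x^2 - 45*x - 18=-20*x^2 - 140*x - 200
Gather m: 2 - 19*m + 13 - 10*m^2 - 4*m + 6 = -10*m^2 - 23*m + 21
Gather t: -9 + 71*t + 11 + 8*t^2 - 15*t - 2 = 8*t^2 + 56*t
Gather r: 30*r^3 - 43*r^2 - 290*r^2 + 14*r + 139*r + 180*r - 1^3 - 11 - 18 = 30*r^3 - 333*r^2 + 333*r - 30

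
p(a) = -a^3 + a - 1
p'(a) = 1 - 3*a^2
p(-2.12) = 6.41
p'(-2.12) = -12.48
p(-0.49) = -1.37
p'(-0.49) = 0.28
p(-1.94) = 4.36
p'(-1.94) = -10.29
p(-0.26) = -1.24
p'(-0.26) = 0.80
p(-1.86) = 3.57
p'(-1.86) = -9.38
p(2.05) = -7.57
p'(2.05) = -11.61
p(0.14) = -0.86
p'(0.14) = 0.94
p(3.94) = -58.22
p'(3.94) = -45.57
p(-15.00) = 3359.00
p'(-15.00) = -674.00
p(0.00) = -1.00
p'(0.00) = 1.00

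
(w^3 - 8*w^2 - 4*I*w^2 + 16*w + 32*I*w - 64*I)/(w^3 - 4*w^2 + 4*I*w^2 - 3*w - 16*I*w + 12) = (w^2 - 4*w*(1 + I) + 16*I)/(w^2 + 4*I*w - 3)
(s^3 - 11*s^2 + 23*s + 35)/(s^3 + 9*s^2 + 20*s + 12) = (s^2 - 12*s + 35)/(s^2 + 8*s + 12)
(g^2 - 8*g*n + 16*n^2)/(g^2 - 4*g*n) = (g - 4*n)/g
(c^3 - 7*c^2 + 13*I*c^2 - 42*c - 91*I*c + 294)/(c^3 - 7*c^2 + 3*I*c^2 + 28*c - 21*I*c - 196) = (c + 6*I)/(c - 4*I)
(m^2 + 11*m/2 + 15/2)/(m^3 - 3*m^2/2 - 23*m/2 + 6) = (2*m + 5)/(2*m^2 - 9*m + 4)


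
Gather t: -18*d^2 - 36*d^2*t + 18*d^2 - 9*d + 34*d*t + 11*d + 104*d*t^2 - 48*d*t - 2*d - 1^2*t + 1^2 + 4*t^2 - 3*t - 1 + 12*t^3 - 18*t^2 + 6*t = 12*t^3 + t^2*(104*d - 14) + t*(-36*d^2 - 14*d + 2)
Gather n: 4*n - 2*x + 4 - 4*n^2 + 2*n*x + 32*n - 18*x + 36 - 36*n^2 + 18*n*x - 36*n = -40*n^2 + 20*n*x - 20*x + 40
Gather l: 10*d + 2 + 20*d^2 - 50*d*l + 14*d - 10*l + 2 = 20*d^2 + 24*d + l*(-50*d - 10) + 4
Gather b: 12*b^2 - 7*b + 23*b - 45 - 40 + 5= 12*b^2 + 16*b - 80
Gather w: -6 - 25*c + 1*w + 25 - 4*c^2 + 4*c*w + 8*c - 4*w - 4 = -4*c^2 - 17*c + w*(4*c - 3) + 15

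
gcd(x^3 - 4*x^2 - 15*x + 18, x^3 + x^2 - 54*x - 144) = x + 3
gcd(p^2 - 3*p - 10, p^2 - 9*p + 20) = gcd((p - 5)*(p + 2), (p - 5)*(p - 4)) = p - 5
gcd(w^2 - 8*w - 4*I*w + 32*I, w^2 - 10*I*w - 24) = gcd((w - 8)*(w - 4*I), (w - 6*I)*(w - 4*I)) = w - 4*I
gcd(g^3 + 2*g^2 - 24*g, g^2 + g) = g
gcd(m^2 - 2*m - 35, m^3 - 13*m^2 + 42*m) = m - 7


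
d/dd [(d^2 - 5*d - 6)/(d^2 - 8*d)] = 3*(-d^2 + 4*d - 16)/(d^2*(d^2 - 16*d + 64))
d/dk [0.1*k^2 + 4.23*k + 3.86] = 0.2*k + 4.23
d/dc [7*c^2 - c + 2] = 14*c - 1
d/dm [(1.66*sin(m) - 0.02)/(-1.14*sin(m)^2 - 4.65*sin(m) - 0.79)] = (1.8924*sin(m)^2 - 0.0456000000000003*sin(m) - 1.4044)*cos(m)/(1.2996*sin(m)^4 + 10.602*sin(m)^3 + 23.4237*sin(m)^2 + 7.347*sin(m) + 0.6241)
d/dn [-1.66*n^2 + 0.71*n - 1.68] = 0.71 - 3.32*n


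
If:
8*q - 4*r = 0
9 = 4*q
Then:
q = 9/4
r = 9/2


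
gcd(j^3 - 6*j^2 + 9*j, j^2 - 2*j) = j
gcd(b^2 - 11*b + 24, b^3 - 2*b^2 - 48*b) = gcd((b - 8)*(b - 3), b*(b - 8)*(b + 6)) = b - 8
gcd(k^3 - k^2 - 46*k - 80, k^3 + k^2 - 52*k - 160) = k^2 - 3*k - 40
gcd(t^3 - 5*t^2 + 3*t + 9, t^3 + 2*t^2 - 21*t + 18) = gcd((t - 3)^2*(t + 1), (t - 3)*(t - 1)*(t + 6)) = t - 3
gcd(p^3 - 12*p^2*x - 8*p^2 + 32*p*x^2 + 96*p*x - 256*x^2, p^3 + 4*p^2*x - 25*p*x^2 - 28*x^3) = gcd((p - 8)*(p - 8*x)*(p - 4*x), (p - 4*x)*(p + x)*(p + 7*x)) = -p + 4*x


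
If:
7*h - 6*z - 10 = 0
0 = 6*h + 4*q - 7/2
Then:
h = 6*z/7 + 10/7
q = -9*z/7 - 71/56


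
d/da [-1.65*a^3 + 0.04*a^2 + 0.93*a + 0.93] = -4.95*a^2 + 0.08*a + 0.93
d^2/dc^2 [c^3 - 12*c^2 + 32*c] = 6*c - 24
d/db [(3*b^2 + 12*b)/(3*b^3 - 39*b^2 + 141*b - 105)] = (-b^4 - 8*b^3 + 99*b^2 - 70*b - 140)/(b^6 - 26*b^5 + 263*b^4 - 1292*b^3 + 3119*b^2 - 3290*b + 1225)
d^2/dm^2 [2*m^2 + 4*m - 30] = 4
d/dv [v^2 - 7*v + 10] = 2*v - 7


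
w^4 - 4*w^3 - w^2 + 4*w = w*(w - 4)*(w - 1)*(w + 1)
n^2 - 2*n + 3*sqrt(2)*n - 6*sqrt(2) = (n - 2)*(n + 3*sqrt(2))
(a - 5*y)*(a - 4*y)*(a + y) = a^3 - 8*a^2*y + 11*a*y^2 + 20*y^3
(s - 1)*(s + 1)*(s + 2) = s^3 + 2*s^2 - s - 2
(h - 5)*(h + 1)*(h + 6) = h^3 + 2*h^2 - 29*h - 30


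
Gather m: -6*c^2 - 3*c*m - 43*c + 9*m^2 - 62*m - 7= -6*c^2 - 43*c + 9*m^2 + m*(-3*c - 62) - 7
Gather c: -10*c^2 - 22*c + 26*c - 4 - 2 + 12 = -10*c^2 + 4*c + 6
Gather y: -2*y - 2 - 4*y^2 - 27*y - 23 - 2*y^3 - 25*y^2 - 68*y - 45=-2*y^3 - 29*y^2 - 97*y - 70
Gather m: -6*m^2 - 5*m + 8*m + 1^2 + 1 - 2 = -6*m^2 + 3*m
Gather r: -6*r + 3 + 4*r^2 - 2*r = 4*r^2 - 8*r + 3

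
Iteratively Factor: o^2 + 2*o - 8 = (o + 4)*(o - 2)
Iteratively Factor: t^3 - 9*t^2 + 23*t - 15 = (t - 1)*(t^2 - 8*t + 15) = (t - 3)*(t - 1)*(t - 5)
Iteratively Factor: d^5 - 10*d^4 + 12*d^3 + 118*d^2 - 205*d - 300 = (d - 5)*(d^4 - 5*d^3 - 13*d^2 + 53*d + 60) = (d - 5)*(d - 4)*(d^3 - d^2 - 17*d - 15) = (d - 5)*(d - 4)*(d + 3)*(d^2 - 4*d - 5) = (d - 5)*(d - 4)*(d + 1)*(d + 3)*(d - 5)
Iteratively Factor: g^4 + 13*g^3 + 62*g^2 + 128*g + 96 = (g + 4)*(g^3 + 9*g^2 + 26*g + 24) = (g + 2)*(g + 4)*(g^2 + 7*g + 12) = (g + 2)*(g + 3)*(g + 4)*(g + 4)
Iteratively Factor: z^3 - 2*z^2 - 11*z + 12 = (z - 1)*(z^2 - z - 12) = (z - 1)*(z + 3)*(z - 4)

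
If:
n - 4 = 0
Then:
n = 4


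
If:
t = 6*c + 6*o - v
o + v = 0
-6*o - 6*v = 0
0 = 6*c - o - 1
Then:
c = 1/6 - v/6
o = -v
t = 1 - 8*v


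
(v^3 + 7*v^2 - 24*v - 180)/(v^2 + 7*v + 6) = (v^2 + v - 30)/(v + 1)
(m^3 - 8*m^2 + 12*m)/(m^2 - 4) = m*(m - 6)/(m + 2)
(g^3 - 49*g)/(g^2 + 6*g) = (g^2 - 49)/(g + 6)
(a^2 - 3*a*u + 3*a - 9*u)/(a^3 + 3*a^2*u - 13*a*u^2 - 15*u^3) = (a + 3)/(a^2 + 6*a*u + 5*u^2)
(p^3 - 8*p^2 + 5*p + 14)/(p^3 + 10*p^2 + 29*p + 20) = (p^2 - 9*p + 14)/(p^2 + 9*p + 20)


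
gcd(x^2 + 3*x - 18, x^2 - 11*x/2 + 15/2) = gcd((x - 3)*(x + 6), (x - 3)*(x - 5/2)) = x - 3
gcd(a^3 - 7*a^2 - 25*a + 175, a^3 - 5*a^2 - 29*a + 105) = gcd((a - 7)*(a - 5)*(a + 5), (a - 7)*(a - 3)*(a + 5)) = a^2 - 2*a - 35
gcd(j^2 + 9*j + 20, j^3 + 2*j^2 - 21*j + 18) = 1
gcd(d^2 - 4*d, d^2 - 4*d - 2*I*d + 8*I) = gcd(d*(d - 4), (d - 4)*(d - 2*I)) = d - 4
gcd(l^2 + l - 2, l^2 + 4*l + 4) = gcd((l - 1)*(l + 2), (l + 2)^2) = l + 2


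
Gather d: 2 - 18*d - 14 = -18*d - 12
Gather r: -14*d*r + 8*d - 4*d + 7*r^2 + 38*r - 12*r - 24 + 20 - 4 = 4*d + 7*r^2 + r*(26 - 14*d) - 8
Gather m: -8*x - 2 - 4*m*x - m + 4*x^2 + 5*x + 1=m*(-4*x - 1) + 4*x^2 - 3*x - 1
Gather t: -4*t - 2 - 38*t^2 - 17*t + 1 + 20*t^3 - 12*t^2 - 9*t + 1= 20*t^3 - 50*t^2 - 30*t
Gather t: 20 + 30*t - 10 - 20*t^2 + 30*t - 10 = -20*t^2 + 60*t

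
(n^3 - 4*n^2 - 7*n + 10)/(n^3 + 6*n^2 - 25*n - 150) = (n^2 + n - 2)/(n^2 + 11*n + 30)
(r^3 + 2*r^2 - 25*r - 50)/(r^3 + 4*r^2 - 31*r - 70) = (r + 5)/(r + 7)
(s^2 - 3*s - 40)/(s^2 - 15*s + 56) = (s + 5)/(s - 7)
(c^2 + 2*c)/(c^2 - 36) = c*(c + 2)/(c^2 - 36)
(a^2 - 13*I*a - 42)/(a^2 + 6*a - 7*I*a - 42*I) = (a - 6*I)/(a + 6)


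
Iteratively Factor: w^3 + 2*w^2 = (w)*(w^2 + 2*w) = w^2*(w + 2)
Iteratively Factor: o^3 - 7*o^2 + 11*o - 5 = (o - 1)*(o^2 - 6*o + 5) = (o - 5)*(o - 1)*(o - 1)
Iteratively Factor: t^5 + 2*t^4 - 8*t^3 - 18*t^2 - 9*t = (t)*(t^4 + 2*t^3 - 8*t^2 - 18*t - 9) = t*(t + 1)*(t^3 + t^2 - 9*t - 9) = t*(t - 3)*(t + 1)*(t^2 + 4*t + 3) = t*(t - 3)*(t + 1)*(t + 3)*(t + 1)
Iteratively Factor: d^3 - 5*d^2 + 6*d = (d - 3)*(d^2 - 2*d) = (d - 3)*(d - 2)*(d)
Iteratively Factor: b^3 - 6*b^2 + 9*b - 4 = (b - 1)*(b^2 - 5*b + 4) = (b - 4)*(b - 1)*(b - 1)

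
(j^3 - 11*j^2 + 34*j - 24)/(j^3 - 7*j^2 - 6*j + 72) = (j - 1)/(j + 3)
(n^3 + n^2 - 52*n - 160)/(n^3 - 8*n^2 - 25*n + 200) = (n + 4)/(n - 5)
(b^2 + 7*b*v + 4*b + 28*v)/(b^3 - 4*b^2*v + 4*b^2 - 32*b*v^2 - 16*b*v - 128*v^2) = (-b - 7*v)/(-b^2 + 4*b*v + 32*v^2)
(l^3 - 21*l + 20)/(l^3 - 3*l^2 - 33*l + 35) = (l - 4)/(l - 7)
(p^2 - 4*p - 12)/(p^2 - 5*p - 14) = (p - 6)/(p - 7)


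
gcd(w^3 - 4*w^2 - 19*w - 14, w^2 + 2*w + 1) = w + 1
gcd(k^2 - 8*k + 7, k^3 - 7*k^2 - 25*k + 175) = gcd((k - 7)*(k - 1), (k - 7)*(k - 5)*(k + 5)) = k - 7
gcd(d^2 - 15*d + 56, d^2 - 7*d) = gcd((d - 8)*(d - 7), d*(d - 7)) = d - 7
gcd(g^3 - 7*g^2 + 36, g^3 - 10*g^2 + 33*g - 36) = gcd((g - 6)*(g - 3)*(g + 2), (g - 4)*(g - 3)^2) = g - 3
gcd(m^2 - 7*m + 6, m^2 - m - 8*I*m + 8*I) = m - 1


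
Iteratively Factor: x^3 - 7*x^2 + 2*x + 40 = (x - 4)*(x^2 - 3*x - 10) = (x - 5)*(x - 4)*(x + 2)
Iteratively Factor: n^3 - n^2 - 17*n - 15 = (n + 1)*(n^2 - 2*n - 15) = (n - 5)*(n + 1)*(n + 3)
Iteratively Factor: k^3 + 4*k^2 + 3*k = (k + 3)*(k^2 + k) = (k + 1)*(k + 3)*(k)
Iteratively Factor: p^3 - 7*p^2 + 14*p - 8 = (p - 1)*(p^2 - 6*p + 8) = (p - 2)*(p - 1)*(p - 4)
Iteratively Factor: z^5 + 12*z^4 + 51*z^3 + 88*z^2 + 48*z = (z)*(z^4 + 12*z^3 + 51*z^2 + 88*z + 48) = z*(z + 4)*(z^3 + 8*z^2 + 19*z + 12) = z*(z + 4)^2*(z^2 + 4*z + 3) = z*(z + 3)*(z + 4)^2*(z + 1)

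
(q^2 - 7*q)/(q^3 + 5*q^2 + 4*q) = (q - 7)/(q^2 + 5*q + 4)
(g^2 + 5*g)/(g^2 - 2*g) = (g + 5)/(g - 2)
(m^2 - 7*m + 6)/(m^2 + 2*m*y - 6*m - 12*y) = (m - 1)/(m + 2*y)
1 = 1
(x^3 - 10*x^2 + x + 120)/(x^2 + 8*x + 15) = (x^2 - 13*x + 40)/(x + 5)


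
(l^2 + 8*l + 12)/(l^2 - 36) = (l + 2)/(l - 6)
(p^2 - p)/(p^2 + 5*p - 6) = p/(p + 6)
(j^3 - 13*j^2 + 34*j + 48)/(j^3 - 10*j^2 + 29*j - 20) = (j^3 - 13*j^2 + 34*j + 48)/(j^3 - 10*j^2 + 29*j - 20)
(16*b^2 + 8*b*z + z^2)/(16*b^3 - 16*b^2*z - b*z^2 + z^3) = (4*b + z)/(4*b^2 - 5*b*z + z^2)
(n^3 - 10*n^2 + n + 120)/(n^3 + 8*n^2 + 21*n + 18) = (n^2 - 13*n + 40)/(n^2 + 5*n + 6)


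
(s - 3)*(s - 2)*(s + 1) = s^3 - 4*s^2 + s + 6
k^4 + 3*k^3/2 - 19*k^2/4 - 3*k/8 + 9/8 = (k - 3/2)*(k - 1/2)*(k + 1/2)*(k + 3)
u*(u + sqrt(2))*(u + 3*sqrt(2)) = u^3 + 4*sqrt(2)*u^2 + 6*u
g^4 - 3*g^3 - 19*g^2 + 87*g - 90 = (g - 3)^2*(g - 2)*(g + 5)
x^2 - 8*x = x*(x - 8)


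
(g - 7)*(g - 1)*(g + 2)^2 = g^4 - 4*g^3 - 21*g^2 - 4*g + 28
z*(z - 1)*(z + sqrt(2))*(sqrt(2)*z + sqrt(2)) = sqrt(2)*z^4 + 2*z^3 - sqrt(2)*z^2 - 2*z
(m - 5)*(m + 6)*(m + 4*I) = m^3 + m^2 + 4*I*m^2 - 30*m + 4*I*m - 120*I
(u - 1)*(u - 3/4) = u^2 - 7*u/4 + 3/4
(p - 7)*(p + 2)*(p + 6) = p^3 + p^2 - 44*p - 84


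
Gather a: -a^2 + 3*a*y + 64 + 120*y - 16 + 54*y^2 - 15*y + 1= -a^2 + 3*a*y + 54*y^2 + 105*y + 49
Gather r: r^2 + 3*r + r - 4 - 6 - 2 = r^2 + 4*r - 12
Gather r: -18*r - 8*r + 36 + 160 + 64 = 260 - 26*r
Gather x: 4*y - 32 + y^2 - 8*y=y^2 - 4*y - 32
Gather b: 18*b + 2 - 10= 18*b - 8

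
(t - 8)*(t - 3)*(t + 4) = t^3 - 7*t^2 - 20*t + 96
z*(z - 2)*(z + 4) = z^3 + 2*z^2 - 8*z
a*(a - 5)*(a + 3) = a^3 - 2*a^2 - 15*a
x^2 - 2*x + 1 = (x - 1)^2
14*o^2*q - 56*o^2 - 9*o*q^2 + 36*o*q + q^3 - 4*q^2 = (-7*o + q)*(-2*o + q)*(q - 4)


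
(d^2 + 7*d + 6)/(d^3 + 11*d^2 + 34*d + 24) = 1/(d + 4)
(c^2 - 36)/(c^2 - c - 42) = (c - 6)/(c - 7)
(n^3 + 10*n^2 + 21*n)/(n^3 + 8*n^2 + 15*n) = (n + 7)/(n + 5)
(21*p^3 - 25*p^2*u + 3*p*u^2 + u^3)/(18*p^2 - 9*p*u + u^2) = (7*p^2 - 6*p*u - u^2)/(6*p - u)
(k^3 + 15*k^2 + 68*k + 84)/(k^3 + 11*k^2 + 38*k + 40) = (k^2 + 13*k + 42)/(k^2 + 9*k + 20)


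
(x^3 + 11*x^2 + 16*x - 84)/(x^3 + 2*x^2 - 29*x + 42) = (x + 6)/(x - 3)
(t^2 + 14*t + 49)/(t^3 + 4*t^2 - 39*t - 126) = (t + 7)/(t^2 - 3*t - 18)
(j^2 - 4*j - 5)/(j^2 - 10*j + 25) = (j + 1)/(j - 5)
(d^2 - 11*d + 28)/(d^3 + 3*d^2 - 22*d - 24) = (d - 7)/(d^2 + 7*d + 6)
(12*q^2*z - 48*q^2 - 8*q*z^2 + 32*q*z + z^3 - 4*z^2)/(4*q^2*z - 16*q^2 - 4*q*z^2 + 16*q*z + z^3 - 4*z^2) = (-6*q + z)/(-2*q + z)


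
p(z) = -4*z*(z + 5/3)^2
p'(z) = -4*z*(2*z + 10/3) - 4*(z + 5/3)^2 = -12*z^2 - 80*z/3 - 100/9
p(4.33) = -622.83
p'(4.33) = -351.56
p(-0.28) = 2.15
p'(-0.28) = -4.59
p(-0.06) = 0.62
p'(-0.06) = -9.55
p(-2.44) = 5.84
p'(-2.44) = -17.49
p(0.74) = -17.14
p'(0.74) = -37.42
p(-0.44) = 2.65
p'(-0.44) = -1.70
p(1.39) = -51.95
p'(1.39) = -71.36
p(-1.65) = 0.00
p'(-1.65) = 0.22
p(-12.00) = 5125.33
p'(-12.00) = -1419.11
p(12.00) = -8965.33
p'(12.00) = -2059.11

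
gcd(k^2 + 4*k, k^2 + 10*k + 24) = k + 4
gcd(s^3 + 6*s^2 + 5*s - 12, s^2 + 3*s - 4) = s^2 + 3*s - 4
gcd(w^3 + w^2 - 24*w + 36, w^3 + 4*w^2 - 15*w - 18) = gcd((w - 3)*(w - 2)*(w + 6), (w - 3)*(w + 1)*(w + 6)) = w^2 + 3*w - 18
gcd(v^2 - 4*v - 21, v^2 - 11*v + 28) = v - 7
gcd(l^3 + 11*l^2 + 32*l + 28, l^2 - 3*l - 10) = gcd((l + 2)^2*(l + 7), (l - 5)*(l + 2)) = l + 2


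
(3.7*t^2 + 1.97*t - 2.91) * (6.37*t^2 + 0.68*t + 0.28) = 23.569*t^4 + 15.0649*t^3 - 16.1611*t^2 - 1.4272*t - 0.8148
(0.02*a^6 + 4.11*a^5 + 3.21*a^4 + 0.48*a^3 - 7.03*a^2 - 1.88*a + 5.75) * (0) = 0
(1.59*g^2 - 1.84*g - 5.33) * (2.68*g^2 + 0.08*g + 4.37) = 4.2612*g^4 - 4.804*g^3 - 7.4833*g^2 - 8.4672*g - 23.2921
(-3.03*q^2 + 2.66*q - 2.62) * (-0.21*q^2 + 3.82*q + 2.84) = 0.6363*q^4 - 12.1332*q^3 + 2.1062*q^2 - 2.454*q - 7.4408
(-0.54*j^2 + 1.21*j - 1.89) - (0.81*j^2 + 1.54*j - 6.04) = -1.35*j^2 - 0.33*j + 4.15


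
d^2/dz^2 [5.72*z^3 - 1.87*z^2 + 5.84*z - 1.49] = 34.32*z - 3.74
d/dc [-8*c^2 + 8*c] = 8 - 16*c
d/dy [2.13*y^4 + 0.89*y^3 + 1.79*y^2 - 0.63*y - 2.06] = 8.52*y^3 + 2.67*y^2 + 3.58*y - 0.63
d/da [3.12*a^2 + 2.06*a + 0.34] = 6.24*a + 2.06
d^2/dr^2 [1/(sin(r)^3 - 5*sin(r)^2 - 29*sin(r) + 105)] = (-9*sin(r)^6 + 55*sin(r)^5 - 30*sin(r)^4 + 430*sin(r)^3 - 2965*sin(r)^2 - 2805*sin(r) + 2732)/(sin(r)^3 - 5*sin(r)^2 - 29*sin(r) + 105)^3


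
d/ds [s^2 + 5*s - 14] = 2*s + 5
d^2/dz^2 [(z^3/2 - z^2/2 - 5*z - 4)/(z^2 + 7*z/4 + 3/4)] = -380/(64*z^3 + 144*z^2 + 108*z + 27)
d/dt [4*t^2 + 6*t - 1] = 8*t + 6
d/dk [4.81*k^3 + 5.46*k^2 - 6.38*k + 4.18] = 14.43*k^2 + 10.92*k - 6.38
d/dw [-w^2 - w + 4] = -2*w - 1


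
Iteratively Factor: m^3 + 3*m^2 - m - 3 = (m + 3)*(m^2 - 1) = (m + 1)*(m + 3)*(m - 1)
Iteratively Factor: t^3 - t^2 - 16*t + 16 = (t + 4)*(t^2 - 5*t + 4) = (t - 1)*(t + 4)*(t - 4)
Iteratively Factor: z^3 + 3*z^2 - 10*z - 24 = (z + 2)*(z^2 + z - 12) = (z - 3)*(z + 2)*(z + 4)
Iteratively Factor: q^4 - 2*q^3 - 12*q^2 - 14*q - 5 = (q + 1)*(q^3 - 3*q^2 - 9*q - 5) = (q + 1)^2*(q^2 - 4*q - 5) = (q - 5)*(q + 1)^2*(q + 1)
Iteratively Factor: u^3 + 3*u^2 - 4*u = (u + 4)*(u^2 - u) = u*(u + 4)*(u - 1)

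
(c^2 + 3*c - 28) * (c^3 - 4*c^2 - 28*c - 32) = c^5 - c^4 - 68*c^3 - 4*c^2 + 688*c + 896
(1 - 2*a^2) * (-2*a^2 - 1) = 4*a^4 - 1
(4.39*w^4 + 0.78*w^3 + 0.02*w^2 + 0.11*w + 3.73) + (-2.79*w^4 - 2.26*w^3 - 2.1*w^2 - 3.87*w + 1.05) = 1.6*w^4 - 1.48*w^3 - 2.08*w^2 - 3.76*w + 4.78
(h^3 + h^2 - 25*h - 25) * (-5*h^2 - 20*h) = -5*h^5 - 25*h^4 + 105*h^3 + 625*h^2 + 500*h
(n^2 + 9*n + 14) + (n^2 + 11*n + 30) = 2*n^2 + 20*n + 44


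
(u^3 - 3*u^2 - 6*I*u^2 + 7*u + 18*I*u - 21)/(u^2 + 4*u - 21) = (u^2 - 6*I*u + 7)/(u + 7)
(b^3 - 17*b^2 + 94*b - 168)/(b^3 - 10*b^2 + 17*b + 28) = (b - 6)/(b + 1)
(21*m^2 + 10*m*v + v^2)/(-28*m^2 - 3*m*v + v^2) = (21*m^2 + 10*m*v + v^2)/(-28*m^2 - 3*m*v + v^2)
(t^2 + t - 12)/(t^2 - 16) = (t - 3)/(t - 4)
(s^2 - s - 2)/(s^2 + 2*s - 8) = (s + 1)/(s + 4)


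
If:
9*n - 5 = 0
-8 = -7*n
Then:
No Solution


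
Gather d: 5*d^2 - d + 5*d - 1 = 5*d^2 + 4*d - 1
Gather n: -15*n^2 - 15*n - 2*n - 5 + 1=-15*n^2 - 17*n - 4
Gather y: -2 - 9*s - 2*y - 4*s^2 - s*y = -4*s^2 - 9*s + y*(-s - 2) - 2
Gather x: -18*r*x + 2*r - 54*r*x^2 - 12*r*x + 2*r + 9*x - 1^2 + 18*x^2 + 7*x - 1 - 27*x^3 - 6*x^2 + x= 4*r - 27*x^3 + x^2*(12 - 54*r) + x*(17 - 30*r) - 2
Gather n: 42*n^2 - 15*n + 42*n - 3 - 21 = 42*n^2 + 27*n - 24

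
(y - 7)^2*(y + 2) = y^3 - 12*y^2 + 21*y + 98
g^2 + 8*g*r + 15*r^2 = (g + 3*r)*(g + 5*r)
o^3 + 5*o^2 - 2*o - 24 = (o - 2)*(o + 3)*(o + 4)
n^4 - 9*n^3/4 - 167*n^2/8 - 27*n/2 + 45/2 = (n - 6)*(n - 3/4)*(n + 2)*(n + 5/2)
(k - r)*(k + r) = k^2 - r^2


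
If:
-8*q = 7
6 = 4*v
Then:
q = -7/8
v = 3/2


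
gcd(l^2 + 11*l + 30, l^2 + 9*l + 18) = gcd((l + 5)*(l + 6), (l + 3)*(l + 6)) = l + 6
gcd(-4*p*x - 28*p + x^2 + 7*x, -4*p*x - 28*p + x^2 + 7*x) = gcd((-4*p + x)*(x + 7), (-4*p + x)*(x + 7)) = -4*p*x - 28*p + x^2 + 7*x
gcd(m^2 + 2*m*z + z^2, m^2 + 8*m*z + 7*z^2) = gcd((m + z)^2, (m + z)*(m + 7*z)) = m + z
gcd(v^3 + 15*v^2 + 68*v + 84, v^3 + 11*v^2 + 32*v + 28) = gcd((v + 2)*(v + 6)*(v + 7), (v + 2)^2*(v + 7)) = v^2 + 9*v + 14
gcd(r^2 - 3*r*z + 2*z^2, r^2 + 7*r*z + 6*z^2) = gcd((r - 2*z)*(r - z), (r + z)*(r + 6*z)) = 1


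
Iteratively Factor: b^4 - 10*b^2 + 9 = (b + 1)*(b^3 - b^2 - 9*b + 9) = (b - 3)*(b + 1)*(b^2 + 2*b - 3) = (b - 3)*(b + 1)*(b + 3)*(b - 1)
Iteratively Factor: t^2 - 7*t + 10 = (t - 5)*(t - 2)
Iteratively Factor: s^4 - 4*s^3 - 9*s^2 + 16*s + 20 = (s - 5)*(s^3 + s^2 - 4*s - 4) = (s - 5)*(s + 2)*(s^2 - s - 2) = (s - 5)*(s - 2)*(s + 2)*(s + 1)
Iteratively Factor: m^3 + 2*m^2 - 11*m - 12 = (m + 1)*(m^2 + m - 12) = (m - 3)*(m + 1)*(m + 4)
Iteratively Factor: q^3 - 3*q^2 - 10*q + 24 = (q + 3)*(q^2 - 6*q + 8) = (q - 2)*(q + 3)*(q - 4)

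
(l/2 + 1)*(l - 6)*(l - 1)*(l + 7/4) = l^4/2 - 13*l^3/8 - 67*l^2/8 - l + 21/2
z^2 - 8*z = z*(z - 8)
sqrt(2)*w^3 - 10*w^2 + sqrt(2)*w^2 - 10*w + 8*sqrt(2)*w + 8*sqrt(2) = (w - 4*sqrt(2))*(w - sqrt(2))*(sqrt(2)*w + sqrt(2))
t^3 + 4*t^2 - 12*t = t*(t - 2)*(t + 6)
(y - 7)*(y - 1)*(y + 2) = y^3 - 6*y^2 - 9*y + 14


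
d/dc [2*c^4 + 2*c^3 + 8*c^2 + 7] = 2*c*(4*c^2 + 3*c + 8)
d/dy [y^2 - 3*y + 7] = 2*y - 3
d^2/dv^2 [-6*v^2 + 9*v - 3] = -12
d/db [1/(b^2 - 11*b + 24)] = (11 - 2*b)/(b^2 - 11*b + 24)^2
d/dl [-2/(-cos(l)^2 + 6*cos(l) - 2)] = 4*(cos(l) - 3)*sin(l)/(cos(l)^2 - 6*cos(l) + 2)^2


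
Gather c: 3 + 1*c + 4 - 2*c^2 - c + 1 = 8 - 2*c^2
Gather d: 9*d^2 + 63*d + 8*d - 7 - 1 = 9*d^2 + 71*d - 8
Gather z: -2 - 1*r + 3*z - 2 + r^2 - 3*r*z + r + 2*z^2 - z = r^2 + 2*z^2 + z*(2 - 3*r) - 4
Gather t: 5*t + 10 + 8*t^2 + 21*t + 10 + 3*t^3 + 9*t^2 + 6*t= 3*t^3 + 17*t^2 + 32*t + 20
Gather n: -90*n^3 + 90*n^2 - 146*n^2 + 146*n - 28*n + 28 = -90*n^3 - 56*n^2 + 118*n + 28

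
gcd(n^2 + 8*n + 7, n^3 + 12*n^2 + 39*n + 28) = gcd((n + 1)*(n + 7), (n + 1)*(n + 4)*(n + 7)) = n^2 + 8*n + 7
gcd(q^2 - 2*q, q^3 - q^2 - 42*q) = q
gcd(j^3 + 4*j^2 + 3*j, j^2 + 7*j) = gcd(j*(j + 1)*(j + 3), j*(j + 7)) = j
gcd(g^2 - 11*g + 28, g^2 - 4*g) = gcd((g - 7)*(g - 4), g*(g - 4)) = g - 4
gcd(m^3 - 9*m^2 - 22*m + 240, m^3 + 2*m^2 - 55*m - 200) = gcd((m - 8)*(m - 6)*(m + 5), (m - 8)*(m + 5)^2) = m^2 - 3*m - 40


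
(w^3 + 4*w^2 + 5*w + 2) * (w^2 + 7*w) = w^5 + 11*w^4 + 33*w^3 + 37*w^2 + 14*w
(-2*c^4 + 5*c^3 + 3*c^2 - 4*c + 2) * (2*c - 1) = -4*c^5 + 12*c^4 + c^3 - 11*c^2 + 8*c - 2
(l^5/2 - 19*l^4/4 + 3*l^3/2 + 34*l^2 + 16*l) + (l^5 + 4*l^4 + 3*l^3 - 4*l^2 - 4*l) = 3*l^5/2 - 3*l^4/4 + 9*l^3/2 + 30*l^2 + 12*l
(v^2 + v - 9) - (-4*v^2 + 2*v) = 5*v^2 - v - 9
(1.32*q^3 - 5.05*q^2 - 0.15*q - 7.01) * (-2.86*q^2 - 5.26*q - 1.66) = -3.7752*q^5 + 7.4998*q^4 + 24.8008*q^3 + 29.2206*q^2 + 37.1216*q + 11.6366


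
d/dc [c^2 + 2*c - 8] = 2*c + 2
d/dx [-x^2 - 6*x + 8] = -2*x - 6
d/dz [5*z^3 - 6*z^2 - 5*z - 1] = 15*z^2 - 12*z - 5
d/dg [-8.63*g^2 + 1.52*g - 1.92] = 1.52 - 17.26*g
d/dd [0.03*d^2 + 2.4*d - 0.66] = 0.06*d + 2.4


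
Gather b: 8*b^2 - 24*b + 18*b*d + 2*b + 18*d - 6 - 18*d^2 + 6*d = 8*b^2 + b*(18*d - 22) - 18*d^2 + 24*d - 6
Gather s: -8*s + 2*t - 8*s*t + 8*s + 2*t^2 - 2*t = -8*s*t + 2*t^2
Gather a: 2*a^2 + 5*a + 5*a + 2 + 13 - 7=2*a^2 + 10*a + 8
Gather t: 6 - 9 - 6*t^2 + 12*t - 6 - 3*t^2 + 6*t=-9*t^2 + 18*t - 9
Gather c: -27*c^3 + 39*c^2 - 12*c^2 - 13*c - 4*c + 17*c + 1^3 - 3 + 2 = -27*c^3 + 27*c^2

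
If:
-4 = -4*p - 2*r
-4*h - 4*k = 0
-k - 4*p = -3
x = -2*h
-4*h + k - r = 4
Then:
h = -1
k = 1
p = 1/2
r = 1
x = 2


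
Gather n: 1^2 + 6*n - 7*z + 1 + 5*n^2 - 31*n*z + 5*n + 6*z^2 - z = 5*n^2 + n*(11 - 31*z) + 6*z^2 - 8*z + 2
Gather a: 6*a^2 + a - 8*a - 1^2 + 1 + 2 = 6*a^2 - 7*a + 2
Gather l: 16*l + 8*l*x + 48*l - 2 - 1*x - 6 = l*(8*x + 64) - x - 8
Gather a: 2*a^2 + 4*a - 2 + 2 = 2*a^2 + 4*a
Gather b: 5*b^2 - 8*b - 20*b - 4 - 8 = 5*b^2 - 28*b - 12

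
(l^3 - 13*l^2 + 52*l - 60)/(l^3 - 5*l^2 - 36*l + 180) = (l - 2)/(l + 6)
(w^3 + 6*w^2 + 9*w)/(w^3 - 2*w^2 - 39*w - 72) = w/(w - 8)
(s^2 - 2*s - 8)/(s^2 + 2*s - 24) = (s + 2)/(s + 6)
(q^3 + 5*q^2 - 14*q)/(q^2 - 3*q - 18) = q*(-q^2 - 5*q + 14)/(-q^2 + 3*q + 18)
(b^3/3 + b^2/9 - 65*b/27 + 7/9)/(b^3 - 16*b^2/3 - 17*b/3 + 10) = (9*b^3 + 3*b^2 - 65*b + 21)/(9*(3*b^3 - 16*b^2 - 17*b + 30))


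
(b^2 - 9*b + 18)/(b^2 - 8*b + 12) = (b - 3)/(b - 2)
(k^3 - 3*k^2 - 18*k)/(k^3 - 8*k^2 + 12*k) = (k + 3)/(k - 2)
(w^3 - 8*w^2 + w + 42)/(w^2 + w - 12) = (w^2 - 5*w - 14)/(w + 4)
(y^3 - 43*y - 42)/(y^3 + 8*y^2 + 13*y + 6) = (y - 7)/(y + 1)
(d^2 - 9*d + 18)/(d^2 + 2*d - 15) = (d - 6)/(d + 5)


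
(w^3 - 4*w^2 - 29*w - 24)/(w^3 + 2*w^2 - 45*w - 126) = (w^2 - 7*w - 8)/(w^2 - w - 42)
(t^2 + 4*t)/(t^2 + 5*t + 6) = t*(t + 4)/(t^2 + 5*t + 6)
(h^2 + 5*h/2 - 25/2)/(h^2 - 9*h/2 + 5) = (h + 5)/(h - 2)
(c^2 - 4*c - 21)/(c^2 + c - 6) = (c - 7)/(c - 2)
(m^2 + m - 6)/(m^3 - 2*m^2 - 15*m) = (m - 2)/(m*(m - 5))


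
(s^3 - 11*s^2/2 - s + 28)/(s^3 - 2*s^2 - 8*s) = (s - 7/2)/s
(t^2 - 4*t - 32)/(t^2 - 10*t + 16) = (t + 4)/(t - 2)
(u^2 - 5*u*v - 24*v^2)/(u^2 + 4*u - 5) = (u^2 - 5*u*v - 24*v^2)/(u^2 + 4*u - 5)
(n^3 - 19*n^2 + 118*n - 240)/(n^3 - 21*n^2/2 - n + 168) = 2*(n - 5)/(2*n + 7)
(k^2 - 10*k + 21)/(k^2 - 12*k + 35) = (k - 3)/(k - 5)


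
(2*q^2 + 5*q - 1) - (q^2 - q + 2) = q^2 + 6*q - 3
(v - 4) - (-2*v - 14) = 3*v + 10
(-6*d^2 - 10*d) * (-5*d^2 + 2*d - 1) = 30*d^4 + 38*d^3 - 14*d^2 + 10*d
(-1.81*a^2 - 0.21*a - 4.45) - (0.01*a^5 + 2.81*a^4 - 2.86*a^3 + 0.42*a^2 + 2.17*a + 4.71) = -0.01*a^5 - 2.81*a^4 + 2.86*a^3 - 2.23*a^2 - 2.38*a - 9.16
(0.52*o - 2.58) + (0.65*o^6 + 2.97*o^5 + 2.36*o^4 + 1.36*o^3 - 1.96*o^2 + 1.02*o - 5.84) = 0.65*o^6 + 2.97*o^5 + 2.36*o^4 + 1.36*o^3 - 1.96*o^2 + 1.54*o - 8.42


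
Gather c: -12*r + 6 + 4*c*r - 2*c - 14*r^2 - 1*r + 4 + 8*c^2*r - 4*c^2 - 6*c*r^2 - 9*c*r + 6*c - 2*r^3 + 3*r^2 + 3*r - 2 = c^2*(8*r - 4) + c*(-6*r^2 - 5*r + 4) - 2*r^3 - 11*r^2 - 10*r + 8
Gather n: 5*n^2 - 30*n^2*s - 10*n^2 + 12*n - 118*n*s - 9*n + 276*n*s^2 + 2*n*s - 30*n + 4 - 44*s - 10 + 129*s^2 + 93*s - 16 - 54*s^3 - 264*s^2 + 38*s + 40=n^2*(-30*s - 5) + n*(276*s^2 - 116*s - 27) - 54*s^3 - 135*s^2 + 87*s + 18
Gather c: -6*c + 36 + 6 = 42 - 6*c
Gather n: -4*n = -4*n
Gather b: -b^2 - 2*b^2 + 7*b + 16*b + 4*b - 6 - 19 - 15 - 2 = -3*b^2 + 27*b - 42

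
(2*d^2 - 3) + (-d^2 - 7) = d^2 - 10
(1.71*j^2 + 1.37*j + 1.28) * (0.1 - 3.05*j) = -5.2155*j^3 - 4.0075*j^2 - 3.767*j + 0.128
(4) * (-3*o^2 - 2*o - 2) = -12*o^2 - 8*o - 8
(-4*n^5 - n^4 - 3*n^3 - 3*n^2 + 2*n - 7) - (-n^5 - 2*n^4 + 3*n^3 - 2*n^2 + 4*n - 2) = -3*n^5 + n^4 - 6*n^3 - n^2 - 2*n - 5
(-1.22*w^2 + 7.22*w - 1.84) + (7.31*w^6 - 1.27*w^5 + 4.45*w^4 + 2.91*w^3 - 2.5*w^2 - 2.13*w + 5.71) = 7.31*w^6 - 1.27*w^5 + 4.45*w^4 + 2.91*w^3 - 3.72*w^2 + 5.09*w + 3.87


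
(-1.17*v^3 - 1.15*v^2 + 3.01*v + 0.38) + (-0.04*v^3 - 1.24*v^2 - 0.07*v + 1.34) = -1.21*v^3 - 2.39*v^2 + 2.94*v + 1.72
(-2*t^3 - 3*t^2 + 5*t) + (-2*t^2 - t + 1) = -2*t^3 - 5*t^2 + 4*t + 1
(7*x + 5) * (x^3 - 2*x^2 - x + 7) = 7*x^4 - 9*x^3 - 17*x^2 + 44*x + 35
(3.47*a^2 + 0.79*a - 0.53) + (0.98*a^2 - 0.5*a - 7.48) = 4.45*a^2 + 0.29*a - 8.01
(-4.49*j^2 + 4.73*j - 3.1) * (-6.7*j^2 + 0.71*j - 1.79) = 30.083*j^4 - 34.8789*j^3 + 32.1654*j^2 - 10.6677*j + 5.549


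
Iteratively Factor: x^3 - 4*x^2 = (x)*(x^2 - 4*x) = x*(x - 4)*(x)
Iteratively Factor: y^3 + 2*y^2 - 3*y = (y - 1)*(y^2 + 3*y) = (y - 1)*(y + 3)*(y)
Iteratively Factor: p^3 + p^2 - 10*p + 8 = (p - 2)*(p^2 + 3*p - 4) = (p - 2)*(p + 4)*(p - 1)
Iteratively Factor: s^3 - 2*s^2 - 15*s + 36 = (s + 4)*(s^2 - 6*s + 9) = (s - 3)*(s + 4)*(s - 3)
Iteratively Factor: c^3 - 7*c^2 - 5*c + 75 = (c + 3)*(c^2 - 10*c + 25) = (c - 5)*(c + 3)*(c - 5)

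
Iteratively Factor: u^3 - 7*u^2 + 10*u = (u - 2)*(u^2 - 5*u) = u*(u - 2)*(u - 5)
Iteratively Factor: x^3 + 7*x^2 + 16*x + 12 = (x + 2)*(x^2 + 5*x + 6) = (x + 2)^2*(x + 3)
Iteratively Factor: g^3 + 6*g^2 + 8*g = (g)*(g^2 + 6*g + 8) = g*(g + 2)*(g + 4)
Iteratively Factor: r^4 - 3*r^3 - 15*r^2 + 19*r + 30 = (r - 2)*(r^3 - r^2 - 17*r - 15) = (r - 5)*(r - 2)*(r^2 + 4*r + 3) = (r - 5)*(r - 2)*(r + 1)*(r + 3)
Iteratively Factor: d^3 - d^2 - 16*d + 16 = (d - 4)*(d^2 + 3*d - 4) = (d - 4)*(d - 1)*(d + 4)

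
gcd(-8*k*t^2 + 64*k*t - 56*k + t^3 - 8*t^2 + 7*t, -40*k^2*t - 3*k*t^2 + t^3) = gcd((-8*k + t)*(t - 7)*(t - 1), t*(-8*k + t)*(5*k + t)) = -8*k + t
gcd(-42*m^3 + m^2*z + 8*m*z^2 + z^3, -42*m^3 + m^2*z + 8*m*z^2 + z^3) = -42*m^3 + m^2*z + 8*m*z^2 + z^3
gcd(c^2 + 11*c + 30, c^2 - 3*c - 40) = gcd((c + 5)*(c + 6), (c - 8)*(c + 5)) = c + 5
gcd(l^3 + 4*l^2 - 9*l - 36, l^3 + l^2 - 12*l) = l^2 + l - 12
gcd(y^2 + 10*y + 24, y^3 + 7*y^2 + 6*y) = y + 6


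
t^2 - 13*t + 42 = (t - 7)*(t - 6)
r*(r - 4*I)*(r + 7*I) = r^3 + 3*I*r^2 + 28*r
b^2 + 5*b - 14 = (b - 2)*(b + 7)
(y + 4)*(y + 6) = y^2 + 10*y + 24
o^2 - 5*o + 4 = (o - 4)*(o - 1)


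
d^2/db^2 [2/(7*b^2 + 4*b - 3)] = 4*(-49*b^2 - 28*b + 4*(7*b + 2)^2 + 21)/(7*b^2 + 4*b - 3)^3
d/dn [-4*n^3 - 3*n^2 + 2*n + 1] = -12*n^2 - 6*n + 2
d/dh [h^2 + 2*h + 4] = 2*h + 2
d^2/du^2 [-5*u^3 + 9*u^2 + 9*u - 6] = 18 - 30*u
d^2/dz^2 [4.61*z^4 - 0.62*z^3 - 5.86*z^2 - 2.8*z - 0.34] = 55.32*z^2 - 3.72*z - 11.72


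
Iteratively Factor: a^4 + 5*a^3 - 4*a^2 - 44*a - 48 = (a - 3)*(a^3 + 8*a^2 + 20*a + 16) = (a - 3)*(a + 2)*(a^2 + 6*a + 8) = (a - 3)*(a + 2)^2*(a + 4)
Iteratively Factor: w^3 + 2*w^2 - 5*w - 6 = (w - 2)*(w^2 + 4*w + 3) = (w - 2)*(w + 3)*(w + 1)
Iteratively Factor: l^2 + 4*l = (l + 4)*(l)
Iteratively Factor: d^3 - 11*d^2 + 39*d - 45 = (d - 3)*(d^2 - 8*d + 15) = (d - 5)*(d - 3)*(d - 3)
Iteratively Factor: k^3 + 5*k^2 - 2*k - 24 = (k - 2)*(k^2 + 7*k + 12) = (k - 2)*(k + 4)*(k + 3)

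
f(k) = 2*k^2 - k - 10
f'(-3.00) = -13.00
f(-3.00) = 11.00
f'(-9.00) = -37.00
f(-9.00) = 161.00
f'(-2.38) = -10.52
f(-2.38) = 3.71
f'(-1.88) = -8.52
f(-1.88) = -1.05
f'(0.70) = 1.80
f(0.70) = -9.72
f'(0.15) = -0.40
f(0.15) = -10.10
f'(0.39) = 0.56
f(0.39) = -10.09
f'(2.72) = 9.88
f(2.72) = 2.08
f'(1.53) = 5.12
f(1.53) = -6.85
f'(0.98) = 2.92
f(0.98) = -9.06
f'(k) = 4*k - 1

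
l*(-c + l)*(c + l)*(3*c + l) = -3*c^3*l - c^2*l^2 + 3*c*l^3 + l^4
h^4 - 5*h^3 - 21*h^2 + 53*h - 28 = (h - 7)*(h - 1)^2*(h + 4)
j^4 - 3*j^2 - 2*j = j*(j - 2)*(j + 1)^2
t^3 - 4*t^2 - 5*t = t*(t - 5)*(t + 1)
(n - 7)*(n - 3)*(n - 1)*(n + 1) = n^4 - 10*n^3 + 20*n^2 + 10*n - 21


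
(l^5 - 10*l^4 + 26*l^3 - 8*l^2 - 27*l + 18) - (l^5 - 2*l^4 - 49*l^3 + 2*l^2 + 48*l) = -8*l^4 + 75*l^3 - 10*l^2 - 75*l + 18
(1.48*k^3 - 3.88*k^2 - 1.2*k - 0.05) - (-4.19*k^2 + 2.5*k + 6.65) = 1.48*k^3 + 0.31*k^2 - 3.7*k - 6.7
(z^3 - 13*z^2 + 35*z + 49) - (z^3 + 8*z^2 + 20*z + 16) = -21*z^2 + 15*z + 33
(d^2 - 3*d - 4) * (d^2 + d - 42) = d^4 - 2*d^3 - 49*d^2 + 122*d + 168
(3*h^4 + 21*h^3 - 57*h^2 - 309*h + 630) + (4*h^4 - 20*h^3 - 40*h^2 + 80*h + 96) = 7*h^4 + h^3 - 97*h^2 - 229*h + 726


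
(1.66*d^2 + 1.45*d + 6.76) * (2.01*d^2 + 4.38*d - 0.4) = 3.3366*d^4 + 10.1853*d^3 + 19.2746*d^2 + 29.0288*d - 2.704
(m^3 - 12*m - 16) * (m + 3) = m^4 + 3*m^3 - 12*m^2 - 52*m - 48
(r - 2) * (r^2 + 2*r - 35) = r^3 - 39*r + 70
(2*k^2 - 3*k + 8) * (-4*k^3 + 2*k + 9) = -8*k^5 + 12*k^4 - 28*k^3 + 12*k^2 - 11*k + 72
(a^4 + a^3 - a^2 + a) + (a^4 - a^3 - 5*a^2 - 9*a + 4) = 2*a^4 - 6*a^2 - 8*a + 4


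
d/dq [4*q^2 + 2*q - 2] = 8*q + 2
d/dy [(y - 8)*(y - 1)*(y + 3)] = 3*y^2 - 12*y - 19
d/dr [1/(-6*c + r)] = -1/(6*c - r)^2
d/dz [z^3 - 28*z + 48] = 3*z^2 - 28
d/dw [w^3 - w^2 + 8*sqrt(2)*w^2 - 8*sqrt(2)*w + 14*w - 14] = 3*w^2 - 2*w + 16*sqrt(2)*w - 8*sqrt(2) + 14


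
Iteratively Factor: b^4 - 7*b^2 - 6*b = (b + 2)*(b^3 - 2*b^2 - 3*b) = b*(b + 2)*(b^2 - 2*b - 3) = b*(b - 3)*(b + 2)*(b + 1)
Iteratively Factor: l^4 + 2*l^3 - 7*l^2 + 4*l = (l + 4)*(l^3 - 2*l^2 + l) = (l - 1)*(l + 4)*(l^2 - l) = (l - 1)^2*(l + 4)*(l)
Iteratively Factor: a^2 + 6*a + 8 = (a + 2)*(a + 4)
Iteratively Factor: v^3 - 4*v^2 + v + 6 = (v + 1)*(v^2 - 5*v + 6) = (v - 3)*(v + 1)*(v - 2)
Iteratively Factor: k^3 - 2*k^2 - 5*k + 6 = (k - 1)*(k^2 - k - 6) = (k - 1)*(k + 2)*(k - 3)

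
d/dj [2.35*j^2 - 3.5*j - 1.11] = 4.7*j - 3.5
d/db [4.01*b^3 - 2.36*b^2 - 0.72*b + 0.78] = 12.03*b^2 - 4.72*b - 0.72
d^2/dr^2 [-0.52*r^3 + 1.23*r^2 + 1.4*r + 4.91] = 2.46 - 3.12*r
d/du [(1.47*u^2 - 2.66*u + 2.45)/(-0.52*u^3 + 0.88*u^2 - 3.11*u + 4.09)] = (0.7644*u^4 - 2.7664*u^3 + 1.5911*u^2 + 7.7126*u - 3.2599)/(0.2704*u^6 - 0.9152*u^5 + 4.0088*u^4 - 9.7272*u^3 + 16.8705*u^2 - 25.4398*u + 16.7281)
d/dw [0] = 0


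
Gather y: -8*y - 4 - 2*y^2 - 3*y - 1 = -2*y^2 - 11*y - 5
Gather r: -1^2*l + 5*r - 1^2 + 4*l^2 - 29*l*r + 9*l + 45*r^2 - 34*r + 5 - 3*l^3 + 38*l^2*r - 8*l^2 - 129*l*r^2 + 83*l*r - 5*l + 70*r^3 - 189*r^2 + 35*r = -3*l^3 - 4*l^2 + 3*l + 70*r^3 + r^2*(-129*l - 144) + r*(38*l^2 + 54*l + 6) + 4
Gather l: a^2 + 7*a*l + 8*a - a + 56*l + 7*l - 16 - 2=a^2 + 7*a + l*(7*a + 63) - 18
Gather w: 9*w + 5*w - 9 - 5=14*w - 14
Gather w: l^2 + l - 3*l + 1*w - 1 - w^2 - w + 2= l^2 - 2*l - w^2 + 1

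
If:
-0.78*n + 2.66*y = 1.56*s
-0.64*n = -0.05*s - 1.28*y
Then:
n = 2.05301715828032*y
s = 0.678619625988047*y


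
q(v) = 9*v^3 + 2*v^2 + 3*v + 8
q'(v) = 27*v^2 + 4*v + 3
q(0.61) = 12.62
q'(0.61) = 15.49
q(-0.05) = 7.85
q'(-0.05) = 2.87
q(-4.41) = -738.23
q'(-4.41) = 510.46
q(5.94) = 1982.65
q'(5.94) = 979.42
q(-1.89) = -51.29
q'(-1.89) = 91.89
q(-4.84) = -980.09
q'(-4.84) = 616.13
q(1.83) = 75.34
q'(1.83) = 100.74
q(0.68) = 13.79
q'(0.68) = 18.20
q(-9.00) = -6418.00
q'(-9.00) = 2154.00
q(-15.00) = -29962.00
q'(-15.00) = 6018.00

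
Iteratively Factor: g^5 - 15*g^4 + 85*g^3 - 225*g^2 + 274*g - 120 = (g - 5)*(g^4 - 10*g^3 + 35*g^2 - 50*g + 24) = (g - 5)*(g - 3)*(g^3 - 7*g^2 + 14*g - 8) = (g - 5)*(g - 3)*(g - 1)*(g^2 - 6*g + 8) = (g - 5)*(g - 4)*(g - 3)*(g - 1)*(g - 2)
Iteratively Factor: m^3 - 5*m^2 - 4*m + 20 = (m - 5)*(m^2 - 4) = (m - 5)*(m + 2)*(m - 2)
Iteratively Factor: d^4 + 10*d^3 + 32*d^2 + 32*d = (d + 4)*(d^3 + 6*d^2 + 8*d) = (d + 2)*(d + 4)*(d^2 + 4*d) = d*(d + 2)*(d + 4)*(d + 4)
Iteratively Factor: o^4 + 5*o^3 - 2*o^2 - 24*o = (o)*(o^3 + 5*o^2 - 2*o - 24) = o*(o - 2)*(o^2 + 7*o + 12) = o*(o - 2)*(o + 4)*(o + 3)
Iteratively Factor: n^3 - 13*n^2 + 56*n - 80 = (n - 4)*(n^2 - 9*n + 20) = (n - 4)^2*(n - 5)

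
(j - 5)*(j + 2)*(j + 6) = j^3 + 3*j^2 - 28*j - 60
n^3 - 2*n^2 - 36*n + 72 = (n - 6)*(n - 2)*(n + 6)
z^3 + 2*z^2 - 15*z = z*(z - 3)*(z + 5)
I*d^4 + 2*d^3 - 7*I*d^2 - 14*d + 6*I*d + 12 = (d - 2)*(d + 3)*(d - 2*I)*(I*d - I)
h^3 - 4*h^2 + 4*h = h*(h - 2)^2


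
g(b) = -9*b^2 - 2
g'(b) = -18*b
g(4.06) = -150.35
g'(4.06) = -73.08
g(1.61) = -25.33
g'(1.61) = -28.98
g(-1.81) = -31.48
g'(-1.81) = 32.58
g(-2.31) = -50.02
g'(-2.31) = 41.58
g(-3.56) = -116.06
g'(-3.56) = 64.08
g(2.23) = -46.76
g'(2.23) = -40.14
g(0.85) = -8.50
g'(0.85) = -15.30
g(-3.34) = -102.40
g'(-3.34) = 60.12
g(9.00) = -731.00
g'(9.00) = -162.00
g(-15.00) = -2027.00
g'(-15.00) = 270.00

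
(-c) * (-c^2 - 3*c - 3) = c^3 + 3*c^2 + 3*c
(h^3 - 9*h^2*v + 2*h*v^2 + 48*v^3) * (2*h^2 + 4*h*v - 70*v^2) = 2*h^5 - 14*h^4*v - 102*h^3*v^2 + 734*h^2*v^3 + 52*h*v^4 - 3360*v^5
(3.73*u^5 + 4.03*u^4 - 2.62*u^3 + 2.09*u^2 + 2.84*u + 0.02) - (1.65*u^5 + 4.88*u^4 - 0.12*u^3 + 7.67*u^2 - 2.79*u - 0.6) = 2.08*u^5 - 0.85*u^4 - 2.5*u^3 - 5.58*u^2 + 5.63*u + 0.62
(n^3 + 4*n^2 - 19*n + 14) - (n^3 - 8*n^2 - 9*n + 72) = 12*n^2 - 10*n - 58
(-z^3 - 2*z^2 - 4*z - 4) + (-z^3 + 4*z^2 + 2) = -2*z^3 + 2*z^2 - 4*z - 2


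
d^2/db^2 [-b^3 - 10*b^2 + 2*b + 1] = -6*b - 20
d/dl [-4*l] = -4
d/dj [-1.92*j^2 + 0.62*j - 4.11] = 0.62 - 3.84*j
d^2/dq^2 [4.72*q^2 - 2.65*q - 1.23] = 9.44000000000000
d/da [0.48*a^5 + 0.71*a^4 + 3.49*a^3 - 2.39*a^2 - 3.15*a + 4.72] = 2.4*a^4 + 2.84*a^3 + 10.47*a^2 - 4.78*a - 3.15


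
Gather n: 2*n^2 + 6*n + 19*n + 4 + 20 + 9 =2*n^2 + 25*n + 33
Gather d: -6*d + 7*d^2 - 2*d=7*d^2 - 8*d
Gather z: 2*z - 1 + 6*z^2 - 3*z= 6*z^2 - z - 1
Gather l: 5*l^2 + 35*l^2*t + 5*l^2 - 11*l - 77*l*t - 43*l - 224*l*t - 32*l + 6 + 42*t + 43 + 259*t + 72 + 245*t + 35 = l^2*(35*t + 10) + l*(-301*t - 86) + 546*t + 156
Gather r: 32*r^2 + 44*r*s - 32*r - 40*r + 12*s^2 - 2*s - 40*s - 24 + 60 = 32*r^2 + r*(44*s - 72) + 12*s^2 - 42*s + 36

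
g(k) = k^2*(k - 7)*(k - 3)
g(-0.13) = 0.38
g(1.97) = 20.11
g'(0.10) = 3.90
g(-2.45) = 309.14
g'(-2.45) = -341.80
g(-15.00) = 89100.00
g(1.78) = 20.18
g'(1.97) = -3.11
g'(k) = k^2*(k - 7) + k^2*(k - 3) + 2*k*(k - 7)*(k - 3) = 2*k*(2*k^2 - 15*k + 21)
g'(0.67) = 15.88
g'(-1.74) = -184.98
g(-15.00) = 89100.00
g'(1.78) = 2.27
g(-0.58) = 9.13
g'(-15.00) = -20880.00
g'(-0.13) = -5.98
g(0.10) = 0.20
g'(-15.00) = -20880.00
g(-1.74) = 125.43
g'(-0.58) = -35.23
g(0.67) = 6.62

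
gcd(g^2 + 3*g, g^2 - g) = g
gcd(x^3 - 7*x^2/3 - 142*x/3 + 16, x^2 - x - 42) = x + 6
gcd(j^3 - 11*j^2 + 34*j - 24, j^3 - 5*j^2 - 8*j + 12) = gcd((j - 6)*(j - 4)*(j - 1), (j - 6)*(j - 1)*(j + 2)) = j^2 - 7*j + 6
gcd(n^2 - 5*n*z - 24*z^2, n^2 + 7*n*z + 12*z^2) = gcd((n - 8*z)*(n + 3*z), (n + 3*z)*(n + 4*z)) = n + 3*z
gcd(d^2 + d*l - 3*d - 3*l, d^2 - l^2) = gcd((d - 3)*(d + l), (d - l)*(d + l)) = d + l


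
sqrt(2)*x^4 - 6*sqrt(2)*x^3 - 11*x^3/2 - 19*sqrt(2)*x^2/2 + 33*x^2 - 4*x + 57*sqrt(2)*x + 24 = (x - 6)*(x - 4*sqrt(2))*(x + sqrt(2))*(sqrt(2)*x + 1/2)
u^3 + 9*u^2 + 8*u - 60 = (u - 2)*(u + 5)*(u + 6)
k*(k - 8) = k^2 - 8*k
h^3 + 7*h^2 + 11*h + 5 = (h + 1)^2*(h + 5)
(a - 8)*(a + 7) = a^2 - a - 56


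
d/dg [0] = 0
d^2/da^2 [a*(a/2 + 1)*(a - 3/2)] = 3*a + 1/2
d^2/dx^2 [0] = 0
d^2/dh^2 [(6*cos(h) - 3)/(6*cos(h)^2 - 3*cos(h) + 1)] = 3*(162*(1 - cos(2*h))^2*cos(h) - 27*(1 - cos(2*h))^2 - 389*cos(h)/2 + 21*cos(2*h)/2 + 207*cos(3*h)/2 - 36*cos(5*h) + 225/2)/(3*cos(h) - 3*cos(2*h) - 4)^3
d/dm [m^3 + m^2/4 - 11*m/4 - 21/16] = 3*m^2 + m/2 - 11/4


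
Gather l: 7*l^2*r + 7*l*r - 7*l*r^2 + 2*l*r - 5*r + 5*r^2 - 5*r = 7*l^2*r + l*(-7*r^2 + 9*r) + 5*r^2 - 10*r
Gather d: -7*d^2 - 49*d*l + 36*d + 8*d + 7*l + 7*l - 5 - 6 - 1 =-7*d^2 + d*(44 - 49*l) + 14*l - 12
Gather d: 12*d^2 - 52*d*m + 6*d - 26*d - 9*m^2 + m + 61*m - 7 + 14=12*d^2 + d*(-52*m - 20) - 9*m^2 + 62*m + 7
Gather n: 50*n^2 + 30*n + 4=50*n^2 + 30*n + 4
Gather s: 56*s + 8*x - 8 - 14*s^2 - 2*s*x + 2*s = -14*s^2 + s*(58 - 2*x) + 8*x - 8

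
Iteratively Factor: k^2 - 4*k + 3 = (k - 1)*(k - 3)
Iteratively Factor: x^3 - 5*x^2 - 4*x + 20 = (x + 2)*(x^2 - 7*x + 10) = (x - 5)*(x + 2)*(x - 2)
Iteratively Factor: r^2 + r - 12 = (r + 4)*(r - 3)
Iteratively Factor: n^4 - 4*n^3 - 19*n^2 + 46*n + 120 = (n - 4)*(n^3 - 19*n - 30) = (n - 4)*(n + 2)*(n^2 - 2*n - 15) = (n - 5)*(n - 4)*(n + 2)*(n + 3)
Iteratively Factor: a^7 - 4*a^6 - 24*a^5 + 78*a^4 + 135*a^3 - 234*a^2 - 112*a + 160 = (a + 1)*(a^6 - 5*a^5 - 19*a^4 + 97*a^3 + 38*a^2 - 272*a + 160) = (a + 1)*(a + 2)*(a^5 - 7*a^4 - 5*a^3 + 107*a^2 - 176*a + 80) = (a - 1)*(a + 1)*(a + 2)*(a^4 - 6*a^3 - 11*a^2 + 96*a - 80) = (a - 1)^2*(a + 1)*(a + 2)*(a^3 - 5*a^2 - 16*a + 80) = (a - 1)^2*(a + 1)*(a + 2)*(a + 4)*(a^2 - 9*a + 20) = (a - 5)*(a - 1)^2*(a + 1)*(a + 2)*(a + 4)*(a - 4)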